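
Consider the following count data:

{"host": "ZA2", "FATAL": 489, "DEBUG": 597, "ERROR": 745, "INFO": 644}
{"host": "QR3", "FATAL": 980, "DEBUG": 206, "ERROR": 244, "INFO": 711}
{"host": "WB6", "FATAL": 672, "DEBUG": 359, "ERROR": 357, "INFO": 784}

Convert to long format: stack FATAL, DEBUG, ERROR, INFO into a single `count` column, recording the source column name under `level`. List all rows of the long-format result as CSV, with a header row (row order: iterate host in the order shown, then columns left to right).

Each (host, column) pair becomes one row: 3 × 4 = 12 rows.
For example, (ZA2, FATAL) → count=489.

host,level,count
ZA2,FATAL,489
ZA2,DEBUG,597
ZA2,ERROR,745
ZA2,INFO,644
QR3,FATAL,980
QR3,DEBUG,206
QR3,ERROR,244
QR3,INFO,711
WB6,FATAL,672
WB6,DEBUG,359
WB6,ERROR,357
WB6,INFO,784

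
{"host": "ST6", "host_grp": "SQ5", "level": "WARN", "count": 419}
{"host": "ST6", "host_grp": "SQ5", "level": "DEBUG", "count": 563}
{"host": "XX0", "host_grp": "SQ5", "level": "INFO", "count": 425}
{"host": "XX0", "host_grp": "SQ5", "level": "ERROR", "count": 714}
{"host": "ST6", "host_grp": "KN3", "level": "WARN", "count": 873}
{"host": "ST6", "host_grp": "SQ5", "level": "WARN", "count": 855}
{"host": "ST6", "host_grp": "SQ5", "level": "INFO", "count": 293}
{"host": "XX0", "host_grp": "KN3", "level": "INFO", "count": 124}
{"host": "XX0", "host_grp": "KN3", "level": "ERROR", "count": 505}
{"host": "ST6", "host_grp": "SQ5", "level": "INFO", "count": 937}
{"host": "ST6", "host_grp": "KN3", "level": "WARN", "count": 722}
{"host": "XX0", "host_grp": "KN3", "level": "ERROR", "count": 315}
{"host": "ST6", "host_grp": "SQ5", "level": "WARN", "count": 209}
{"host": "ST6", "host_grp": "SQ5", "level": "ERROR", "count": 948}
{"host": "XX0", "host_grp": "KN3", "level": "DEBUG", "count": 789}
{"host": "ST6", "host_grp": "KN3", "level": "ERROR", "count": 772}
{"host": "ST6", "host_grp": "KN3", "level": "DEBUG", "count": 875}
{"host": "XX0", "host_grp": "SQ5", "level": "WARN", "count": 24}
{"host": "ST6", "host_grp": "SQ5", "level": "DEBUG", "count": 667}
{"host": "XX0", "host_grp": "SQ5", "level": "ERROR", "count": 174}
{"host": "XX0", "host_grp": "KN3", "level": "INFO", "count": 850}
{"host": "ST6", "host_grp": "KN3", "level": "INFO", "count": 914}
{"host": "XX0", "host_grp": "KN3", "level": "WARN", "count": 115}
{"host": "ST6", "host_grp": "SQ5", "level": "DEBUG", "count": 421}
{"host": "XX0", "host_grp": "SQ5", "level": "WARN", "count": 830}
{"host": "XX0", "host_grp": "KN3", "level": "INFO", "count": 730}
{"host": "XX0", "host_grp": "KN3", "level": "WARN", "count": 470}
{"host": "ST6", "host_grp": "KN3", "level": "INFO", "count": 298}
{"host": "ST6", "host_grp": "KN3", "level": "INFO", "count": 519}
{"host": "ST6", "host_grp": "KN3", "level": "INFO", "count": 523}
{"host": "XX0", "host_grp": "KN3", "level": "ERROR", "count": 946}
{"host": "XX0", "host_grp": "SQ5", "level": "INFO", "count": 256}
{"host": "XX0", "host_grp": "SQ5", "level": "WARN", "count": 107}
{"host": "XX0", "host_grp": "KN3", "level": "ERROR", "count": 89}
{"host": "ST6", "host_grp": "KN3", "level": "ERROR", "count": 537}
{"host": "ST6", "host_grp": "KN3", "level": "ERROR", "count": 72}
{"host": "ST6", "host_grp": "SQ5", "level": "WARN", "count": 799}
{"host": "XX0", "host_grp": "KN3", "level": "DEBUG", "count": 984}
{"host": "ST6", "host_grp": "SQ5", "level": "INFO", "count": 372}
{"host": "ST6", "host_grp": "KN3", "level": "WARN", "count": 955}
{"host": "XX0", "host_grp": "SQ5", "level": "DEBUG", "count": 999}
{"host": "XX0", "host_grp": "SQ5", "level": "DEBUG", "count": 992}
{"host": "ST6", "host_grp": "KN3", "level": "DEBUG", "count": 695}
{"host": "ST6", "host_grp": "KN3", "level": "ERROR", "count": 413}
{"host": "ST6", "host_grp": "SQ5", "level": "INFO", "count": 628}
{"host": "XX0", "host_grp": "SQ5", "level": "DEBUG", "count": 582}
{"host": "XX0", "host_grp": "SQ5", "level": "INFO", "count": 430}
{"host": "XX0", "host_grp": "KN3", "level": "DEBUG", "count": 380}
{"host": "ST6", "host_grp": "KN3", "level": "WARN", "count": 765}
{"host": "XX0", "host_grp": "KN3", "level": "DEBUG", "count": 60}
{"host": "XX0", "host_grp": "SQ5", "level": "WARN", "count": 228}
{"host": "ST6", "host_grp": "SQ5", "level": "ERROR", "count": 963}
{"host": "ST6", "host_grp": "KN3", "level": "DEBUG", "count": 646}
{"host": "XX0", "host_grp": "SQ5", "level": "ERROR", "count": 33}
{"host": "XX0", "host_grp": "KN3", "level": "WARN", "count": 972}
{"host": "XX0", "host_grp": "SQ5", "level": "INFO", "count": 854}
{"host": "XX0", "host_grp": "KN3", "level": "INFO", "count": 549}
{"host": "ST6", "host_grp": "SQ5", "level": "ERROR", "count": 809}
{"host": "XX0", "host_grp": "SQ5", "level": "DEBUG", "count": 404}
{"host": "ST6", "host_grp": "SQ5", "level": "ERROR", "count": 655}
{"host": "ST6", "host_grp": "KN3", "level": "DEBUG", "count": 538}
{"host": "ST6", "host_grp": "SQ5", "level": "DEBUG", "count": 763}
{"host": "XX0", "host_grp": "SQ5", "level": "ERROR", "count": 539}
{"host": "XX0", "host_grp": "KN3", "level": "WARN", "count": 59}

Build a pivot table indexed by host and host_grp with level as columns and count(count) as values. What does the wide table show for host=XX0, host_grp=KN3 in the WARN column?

Rows with host=XX0, host_grp=KN3 and level=WARN: count values are 115, 470, 972, 59.
4 rows match — count = 4.

4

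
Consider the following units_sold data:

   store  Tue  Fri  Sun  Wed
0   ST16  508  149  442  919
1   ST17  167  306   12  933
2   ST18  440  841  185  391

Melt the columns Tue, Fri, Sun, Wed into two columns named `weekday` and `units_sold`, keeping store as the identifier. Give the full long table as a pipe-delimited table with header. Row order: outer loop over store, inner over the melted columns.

Each (store, column) pair becomes one row: 3 × 4 = 12 rows.
For example, (ST16, Tue) → units_sold=508.

| store | weekday | units_sold |
| ST16 | Tue | 508 |
| ST16 | Fri | 149 |
| ST16 | Sun | 442 |
| ST16 | Wed | 919 |
| ST17 | Tue | 167 |
| ST17 | Fri | 306 |
| ST17 | Sun | 12 |
| ST17 | Wed | 933 |
| ST18 | Tue | 440 |
| ST18 | Fri | 841 |
| ST18 | Sun | 185 |
| ST18 | Wed | 391 |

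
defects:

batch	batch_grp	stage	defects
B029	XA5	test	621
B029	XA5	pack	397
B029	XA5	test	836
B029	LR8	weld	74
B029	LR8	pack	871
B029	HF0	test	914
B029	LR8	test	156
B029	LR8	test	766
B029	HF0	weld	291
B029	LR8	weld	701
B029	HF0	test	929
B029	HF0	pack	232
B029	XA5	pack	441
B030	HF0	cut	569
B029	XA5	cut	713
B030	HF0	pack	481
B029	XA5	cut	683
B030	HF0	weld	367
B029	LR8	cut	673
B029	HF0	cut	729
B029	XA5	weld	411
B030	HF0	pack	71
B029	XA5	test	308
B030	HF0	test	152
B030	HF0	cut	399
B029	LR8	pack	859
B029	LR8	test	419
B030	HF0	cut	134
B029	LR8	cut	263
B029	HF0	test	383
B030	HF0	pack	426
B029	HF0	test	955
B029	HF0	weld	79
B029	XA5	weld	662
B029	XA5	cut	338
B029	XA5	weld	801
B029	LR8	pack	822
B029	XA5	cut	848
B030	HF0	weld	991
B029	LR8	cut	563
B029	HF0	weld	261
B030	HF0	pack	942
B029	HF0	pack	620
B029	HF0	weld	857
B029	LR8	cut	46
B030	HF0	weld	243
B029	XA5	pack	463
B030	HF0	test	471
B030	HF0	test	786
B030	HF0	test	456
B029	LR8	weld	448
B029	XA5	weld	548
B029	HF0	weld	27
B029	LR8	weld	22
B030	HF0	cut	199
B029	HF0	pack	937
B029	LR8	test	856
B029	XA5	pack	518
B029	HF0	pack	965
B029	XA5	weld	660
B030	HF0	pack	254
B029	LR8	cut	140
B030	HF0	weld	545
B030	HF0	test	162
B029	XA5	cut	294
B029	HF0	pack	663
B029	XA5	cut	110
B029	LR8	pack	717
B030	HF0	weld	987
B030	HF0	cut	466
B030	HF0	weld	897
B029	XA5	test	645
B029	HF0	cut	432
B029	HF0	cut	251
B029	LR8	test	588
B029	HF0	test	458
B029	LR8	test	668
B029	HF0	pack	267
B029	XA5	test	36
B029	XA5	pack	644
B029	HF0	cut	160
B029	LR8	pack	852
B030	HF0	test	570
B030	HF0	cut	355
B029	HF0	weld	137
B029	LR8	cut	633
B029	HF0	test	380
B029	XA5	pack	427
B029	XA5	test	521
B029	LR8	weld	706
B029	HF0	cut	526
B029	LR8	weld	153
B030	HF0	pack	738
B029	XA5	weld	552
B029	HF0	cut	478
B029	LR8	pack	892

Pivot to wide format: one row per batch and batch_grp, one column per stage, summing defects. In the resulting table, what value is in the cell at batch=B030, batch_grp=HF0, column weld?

Rows with batch=B030, batch_grp=HF0 and stage=weld: defects values are 367, 991, 243, 545, 987, 897.
367 + 991 + 243 + 545 + 987 + 897 = 4030.

4030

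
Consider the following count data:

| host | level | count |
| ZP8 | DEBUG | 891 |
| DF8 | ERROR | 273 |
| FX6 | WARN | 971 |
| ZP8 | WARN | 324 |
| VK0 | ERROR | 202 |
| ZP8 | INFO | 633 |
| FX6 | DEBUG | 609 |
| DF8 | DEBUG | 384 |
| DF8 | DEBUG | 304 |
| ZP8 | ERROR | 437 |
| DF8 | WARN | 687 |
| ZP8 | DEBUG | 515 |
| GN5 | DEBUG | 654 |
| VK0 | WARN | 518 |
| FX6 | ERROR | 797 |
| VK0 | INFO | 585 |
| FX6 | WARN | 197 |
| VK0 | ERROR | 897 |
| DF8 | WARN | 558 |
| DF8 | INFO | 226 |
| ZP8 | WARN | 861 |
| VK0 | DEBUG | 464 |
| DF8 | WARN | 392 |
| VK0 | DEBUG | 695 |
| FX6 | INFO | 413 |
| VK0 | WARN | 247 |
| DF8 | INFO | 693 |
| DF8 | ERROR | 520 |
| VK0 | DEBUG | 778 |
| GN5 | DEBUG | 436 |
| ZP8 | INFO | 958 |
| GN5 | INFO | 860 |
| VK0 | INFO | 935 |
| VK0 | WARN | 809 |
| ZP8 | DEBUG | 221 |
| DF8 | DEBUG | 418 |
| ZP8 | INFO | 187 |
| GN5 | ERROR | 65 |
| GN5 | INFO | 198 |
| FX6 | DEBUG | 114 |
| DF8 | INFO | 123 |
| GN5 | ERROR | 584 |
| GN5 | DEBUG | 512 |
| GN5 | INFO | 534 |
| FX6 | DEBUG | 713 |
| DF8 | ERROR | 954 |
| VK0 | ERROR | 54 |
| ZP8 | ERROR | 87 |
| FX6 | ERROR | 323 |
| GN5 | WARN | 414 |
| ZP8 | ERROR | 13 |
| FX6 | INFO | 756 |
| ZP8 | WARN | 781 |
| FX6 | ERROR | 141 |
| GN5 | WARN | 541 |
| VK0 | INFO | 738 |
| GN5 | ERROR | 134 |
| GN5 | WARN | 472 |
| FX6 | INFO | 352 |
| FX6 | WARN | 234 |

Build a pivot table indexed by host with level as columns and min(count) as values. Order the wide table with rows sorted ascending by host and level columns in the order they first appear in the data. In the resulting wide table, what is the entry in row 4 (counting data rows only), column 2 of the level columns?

With rows sorted ascending by host, row 4 is host=VK0. level columns in first-appearance order: DEBUG, ERROR, WARN, INFO; column 2 is ERROR.
Long rows with host=VK0, level=ERROR: min(202, 897, 54) = 54.

54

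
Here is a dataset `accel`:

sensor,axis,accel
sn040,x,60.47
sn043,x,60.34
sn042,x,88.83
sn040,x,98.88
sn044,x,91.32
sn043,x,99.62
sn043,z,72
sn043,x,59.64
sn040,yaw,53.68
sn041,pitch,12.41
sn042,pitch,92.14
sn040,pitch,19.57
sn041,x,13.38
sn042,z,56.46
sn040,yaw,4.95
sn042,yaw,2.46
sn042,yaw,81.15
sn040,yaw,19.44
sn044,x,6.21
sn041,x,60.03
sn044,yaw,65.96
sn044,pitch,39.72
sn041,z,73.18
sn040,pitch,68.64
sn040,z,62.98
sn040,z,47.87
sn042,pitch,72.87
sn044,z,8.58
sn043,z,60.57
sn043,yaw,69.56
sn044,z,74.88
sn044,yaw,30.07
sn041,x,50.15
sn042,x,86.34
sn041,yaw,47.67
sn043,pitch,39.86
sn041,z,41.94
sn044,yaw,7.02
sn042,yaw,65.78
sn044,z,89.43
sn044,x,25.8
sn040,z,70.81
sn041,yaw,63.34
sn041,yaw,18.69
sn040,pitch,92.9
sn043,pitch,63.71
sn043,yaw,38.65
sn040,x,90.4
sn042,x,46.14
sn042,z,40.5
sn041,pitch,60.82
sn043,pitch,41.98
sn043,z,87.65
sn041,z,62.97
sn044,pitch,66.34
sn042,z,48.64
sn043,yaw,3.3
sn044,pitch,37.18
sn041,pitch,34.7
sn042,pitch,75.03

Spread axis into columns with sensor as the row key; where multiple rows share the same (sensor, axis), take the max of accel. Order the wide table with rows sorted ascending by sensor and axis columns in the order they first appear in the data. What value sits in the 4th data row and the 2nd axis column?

With rows sorted ascending by sensor, row 4 is sensor=sn043. axis columns in first-appearance order: x, z, yaw, pitch; column 2 is z.
Long rows with sensor=sn043, axis=z: max(72, 60.57, 87.65) = 87.65.

87.65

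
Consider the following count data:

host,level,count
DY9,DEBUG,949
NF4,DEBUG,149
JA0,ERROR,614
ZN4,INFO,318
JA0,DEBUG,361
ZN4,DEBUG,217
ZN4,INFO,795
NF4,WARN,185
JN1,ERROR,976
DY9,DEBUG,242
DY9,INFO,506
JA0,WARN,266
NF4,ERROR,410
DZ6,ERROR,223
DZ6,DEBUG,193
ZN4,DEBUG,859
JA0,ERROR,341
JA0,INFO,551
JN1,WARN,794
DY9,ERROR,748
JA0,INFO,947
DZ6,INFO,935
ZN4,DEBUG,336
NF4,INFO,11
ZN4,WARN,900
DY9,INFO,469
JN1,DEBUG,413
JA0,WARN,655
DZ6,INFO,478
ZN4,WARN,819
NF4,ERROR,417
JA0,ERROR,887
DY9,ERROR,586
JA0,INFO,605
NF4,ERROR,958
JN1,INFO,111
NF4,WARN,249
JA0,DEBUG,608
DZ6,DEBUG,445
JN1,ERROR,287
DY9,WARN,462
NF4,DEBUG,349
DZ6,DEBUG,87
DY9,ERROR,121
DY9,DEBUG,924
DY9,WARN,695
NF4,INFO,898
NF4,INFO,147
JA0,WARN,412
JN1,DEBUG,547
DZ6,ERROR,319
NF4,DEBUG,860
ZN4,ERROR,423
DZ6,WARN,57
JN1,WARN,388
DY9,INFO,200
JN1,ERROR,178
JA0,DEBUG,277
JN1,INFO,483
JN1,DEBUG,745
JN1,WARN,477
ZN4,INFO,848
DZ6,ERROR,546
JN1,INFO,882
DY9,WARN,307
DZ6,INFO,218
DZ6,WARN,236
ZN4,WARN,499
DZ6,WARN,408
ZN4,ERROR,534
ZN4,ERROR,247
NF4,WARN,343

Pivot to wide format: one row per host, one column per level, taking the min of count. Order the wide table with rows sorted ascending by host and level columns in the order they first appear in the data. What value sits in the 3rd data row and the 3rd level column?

551

With rows sorted ascending by host, row 3 is host=JA0. level columns in first-appearance order: DEBUG, ERROR, INFO, WARN; column 3 is INFO.
Long rows with host=JA0, level=INFO: min(551, 947, 605) = 551.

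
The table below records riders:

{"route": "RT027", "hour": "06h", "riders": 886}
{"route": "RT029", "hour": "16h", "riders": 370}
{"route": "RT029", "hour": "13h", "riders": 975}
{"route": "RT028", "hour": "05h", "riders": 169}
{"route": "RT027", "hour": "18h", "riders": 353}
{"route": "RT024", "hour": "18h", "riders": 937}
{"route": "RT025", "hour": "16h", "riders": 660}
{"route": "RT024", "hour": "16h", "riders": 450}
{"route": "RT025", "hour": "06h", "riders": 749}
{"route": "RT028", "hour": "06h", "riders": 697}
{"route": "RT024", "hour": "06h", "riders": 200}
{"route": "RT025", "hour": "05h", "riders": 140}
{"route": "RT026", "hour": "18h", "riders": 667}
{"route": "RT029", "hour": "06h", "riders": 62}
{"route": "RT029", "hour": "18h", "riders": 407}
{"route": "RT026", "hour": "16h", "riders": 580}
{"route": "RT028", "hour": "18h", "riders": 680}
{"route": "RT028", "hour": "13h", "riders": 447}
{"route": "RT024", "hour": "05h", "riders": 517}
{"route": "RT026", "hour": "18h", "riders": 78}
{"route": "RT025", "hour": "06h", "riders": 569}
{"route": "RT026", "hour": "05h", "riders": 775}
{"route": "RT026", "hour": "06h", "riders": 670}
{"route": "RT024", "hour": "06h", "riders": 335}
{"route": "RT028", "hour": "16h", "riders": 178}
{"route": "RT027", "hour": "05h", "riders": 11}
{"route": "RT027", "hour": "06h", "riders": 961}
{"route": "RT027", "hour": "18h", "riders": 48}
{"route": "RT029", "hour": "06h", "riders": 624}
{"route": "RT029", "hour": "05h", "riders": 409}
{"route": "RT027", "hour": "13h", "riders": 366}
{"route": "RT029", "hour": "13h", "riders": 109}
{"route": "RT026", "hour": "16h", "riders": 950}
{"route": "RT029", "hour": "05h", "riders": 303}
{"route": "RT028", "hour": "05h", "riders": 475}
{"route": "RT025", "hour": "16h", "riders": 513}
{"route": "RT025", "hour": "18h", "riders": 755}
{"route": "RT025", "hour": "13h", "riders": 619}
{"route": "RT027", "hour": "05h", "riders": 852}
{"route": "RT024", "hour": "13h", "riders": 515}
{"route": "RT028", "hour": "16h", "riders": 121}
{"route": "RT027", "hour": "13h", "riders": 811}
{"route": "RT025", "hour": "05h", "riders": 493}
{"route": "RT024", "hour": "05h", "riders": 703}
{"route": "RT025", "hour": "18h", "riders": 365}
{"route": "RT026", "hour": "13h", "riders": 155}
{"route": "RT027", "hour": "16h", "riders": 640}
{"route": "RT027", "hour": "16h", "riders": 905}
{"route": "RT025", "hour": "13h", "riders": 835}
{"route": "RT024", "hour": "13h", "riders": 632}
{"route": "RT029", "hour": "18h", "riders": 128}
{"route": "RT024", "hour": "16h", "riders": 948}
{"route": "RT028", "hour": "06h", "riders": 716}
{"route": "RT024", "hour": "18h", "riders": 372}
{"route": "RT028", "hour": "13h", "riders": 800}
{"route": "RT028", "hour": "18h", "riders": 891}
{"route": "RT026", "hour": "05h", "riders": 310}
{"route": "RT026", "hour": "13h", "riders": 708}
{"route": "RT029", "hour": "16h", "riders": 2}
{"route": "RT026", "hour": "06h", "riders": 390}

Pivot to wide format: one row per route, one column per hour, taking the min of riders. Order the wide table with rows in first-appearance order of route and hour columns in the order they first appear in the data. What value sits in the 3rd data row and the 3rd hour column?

With rows in first-appearance order of route, row 3 is route=RT028. hour columns in first-appearance order: 06h, 16h, 13h, 05h, 18h; column 3 is 13h.
Long rows with route=RT028, hour=13h: min(447, 800) = 447.

447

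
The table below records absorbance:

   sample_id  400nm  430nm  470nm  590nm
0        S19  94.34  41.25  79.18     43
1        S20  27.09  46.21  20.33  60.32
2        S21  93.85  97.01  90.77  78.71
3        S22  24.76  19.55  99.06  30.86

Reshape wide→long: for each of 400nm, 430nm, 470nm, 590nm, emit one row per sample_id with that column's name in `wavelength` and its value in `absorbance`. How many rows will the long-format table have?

4 sample_id values × 4 melted columns = 16 rows.

16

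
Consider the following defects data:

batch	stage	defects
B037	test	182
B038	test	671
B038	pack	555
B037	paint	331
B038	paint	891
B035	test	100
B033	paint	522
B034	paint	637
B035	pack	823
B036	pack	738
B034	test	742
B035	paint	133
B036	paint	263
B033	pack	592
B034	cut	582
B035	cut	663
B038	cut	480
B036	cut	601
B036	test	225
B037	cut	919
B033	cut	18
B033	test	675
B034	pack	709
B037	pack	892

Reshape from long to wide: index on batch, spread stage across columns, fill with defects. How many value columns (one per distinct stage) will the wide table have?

4

4 distinct stage values: paint, cut, test, pack.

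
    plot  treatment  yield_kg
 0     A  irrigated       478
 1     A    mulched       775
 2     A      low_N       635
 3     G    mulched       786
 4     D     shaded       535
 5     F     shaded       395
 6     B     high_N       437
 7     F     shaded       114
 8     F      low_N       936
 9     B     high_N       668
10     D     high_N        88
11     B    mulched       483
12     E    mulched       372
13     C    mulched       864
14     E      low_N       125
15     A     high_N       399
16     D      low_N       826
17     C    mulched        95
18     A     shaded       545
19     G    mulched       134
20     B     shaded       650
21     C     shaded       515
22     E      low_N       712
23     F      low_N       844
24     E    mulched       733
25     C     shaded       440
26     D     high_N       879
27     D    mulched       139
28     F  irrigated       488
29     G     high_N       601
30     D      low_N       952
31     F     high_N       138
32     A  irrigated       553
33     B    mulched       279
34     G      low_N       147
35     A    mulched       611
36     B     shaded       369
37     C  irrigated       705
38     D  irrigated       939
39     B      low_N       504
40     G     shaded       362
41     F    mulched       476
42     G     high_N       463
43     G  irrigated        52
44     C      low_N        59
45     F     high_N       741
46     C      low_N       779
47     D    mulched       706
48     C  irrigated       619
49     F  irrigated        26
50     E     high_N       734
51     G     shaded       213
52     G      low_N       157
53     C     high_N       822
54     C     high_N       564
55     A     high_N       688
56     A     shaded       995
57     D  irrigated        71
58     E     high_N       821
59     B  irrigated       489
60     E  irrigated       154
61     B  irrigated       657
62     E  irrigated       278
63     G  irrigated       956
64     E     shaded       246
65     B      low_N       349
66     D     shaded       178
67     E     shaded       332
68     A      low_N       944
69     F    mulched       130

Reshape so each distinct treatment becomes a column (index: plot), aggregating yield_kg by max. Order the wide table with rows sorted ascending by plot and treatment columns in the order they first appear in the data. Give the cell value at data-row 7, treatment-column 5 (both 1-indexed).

With rows sorted ascending by plot, row 7 is plot=G. treatment columns in first-appearance order: irrigated, mulched, low_N, shaded, high_N; column 5 is high_N.
Long rows with plot=G, treatment=high_N: max(601, 463) = 601.

601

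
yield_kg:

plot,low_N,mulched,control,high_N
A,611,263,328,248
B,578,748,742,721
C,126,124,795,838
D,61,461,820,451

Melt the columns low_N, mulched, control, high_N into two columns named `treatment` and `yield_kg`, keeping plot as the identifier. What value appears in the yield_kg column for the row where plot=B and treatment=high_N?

Unpivoting turns each (plot, wide-column) pair into one long row.
The wide cell at row B, column high_N holds 721, so the long row (B, high_N) has yield_kg=721.

721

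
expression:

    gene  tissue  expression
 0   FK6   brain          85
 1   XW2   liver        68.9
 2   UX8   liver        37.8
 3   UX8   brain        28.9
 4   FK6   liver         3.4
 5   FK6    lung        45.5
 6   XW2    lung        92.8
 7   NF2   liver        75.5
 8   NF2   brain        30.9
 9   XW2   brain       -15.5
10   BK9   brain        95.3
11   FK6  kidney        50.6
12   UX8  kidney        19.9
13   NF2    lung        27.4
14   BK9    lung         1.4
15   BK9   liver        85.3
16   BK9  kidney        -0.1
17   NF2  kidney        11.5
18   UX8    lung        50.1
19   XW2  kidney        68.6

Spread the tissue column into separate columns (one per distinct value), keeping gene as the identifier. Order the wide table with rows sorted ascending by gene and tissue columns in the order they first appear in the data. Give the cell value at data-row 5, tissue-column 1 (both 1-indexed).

-15.5

With rows sorted ascending by gene, row 5 is gene=XW2. tissue columns in first-appearance order: brain, liver, lung, kidney; column 1 is brain.
Long rows with gene=XW2, tissue=brain: expression = -15.5.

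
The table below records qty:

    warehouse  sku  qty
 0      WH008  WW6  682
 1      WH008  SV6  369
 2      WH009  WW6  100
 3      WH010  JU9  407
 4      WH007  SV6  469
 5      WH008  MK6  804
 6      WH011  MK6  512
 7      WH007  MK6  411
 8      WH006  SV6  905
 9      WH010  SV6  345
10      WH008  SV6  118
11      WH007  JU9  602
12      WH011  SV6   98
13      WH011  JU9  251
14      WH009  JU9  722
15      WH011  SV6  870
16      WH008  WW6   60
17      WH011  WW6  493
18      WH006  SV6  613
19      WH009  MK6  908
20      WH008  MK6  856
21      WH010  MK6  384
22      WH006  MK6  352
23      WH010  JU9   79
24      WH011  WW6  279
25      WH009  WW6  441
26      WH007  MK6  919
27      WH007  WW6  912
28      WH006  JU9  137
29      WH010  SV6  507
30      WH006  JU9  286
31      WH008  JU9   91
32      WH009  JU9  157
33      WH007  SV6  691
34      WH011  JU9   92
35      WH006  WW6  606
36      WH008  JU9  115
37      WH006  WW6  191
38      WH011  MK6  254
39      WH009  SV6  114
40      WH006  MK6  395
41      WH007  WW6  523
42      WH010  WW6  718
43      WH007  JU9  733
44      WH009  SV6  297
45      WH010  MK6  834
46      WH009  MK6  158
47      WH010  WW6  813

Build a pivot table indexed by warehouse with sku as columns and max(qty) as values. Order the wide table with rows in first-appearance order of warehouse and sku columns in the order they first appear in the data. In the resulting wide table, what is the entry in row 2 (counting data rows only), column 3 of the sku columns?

With rows in first-appearance order of warehouse, row 2 is warehouse=WH009. sku columns in first-appearance order: WW6, SV6, JU9, MK6; column 3 is JU9.
Long rows with warehouse=WH009, sku=JU9: max(722, 157) = 722.

722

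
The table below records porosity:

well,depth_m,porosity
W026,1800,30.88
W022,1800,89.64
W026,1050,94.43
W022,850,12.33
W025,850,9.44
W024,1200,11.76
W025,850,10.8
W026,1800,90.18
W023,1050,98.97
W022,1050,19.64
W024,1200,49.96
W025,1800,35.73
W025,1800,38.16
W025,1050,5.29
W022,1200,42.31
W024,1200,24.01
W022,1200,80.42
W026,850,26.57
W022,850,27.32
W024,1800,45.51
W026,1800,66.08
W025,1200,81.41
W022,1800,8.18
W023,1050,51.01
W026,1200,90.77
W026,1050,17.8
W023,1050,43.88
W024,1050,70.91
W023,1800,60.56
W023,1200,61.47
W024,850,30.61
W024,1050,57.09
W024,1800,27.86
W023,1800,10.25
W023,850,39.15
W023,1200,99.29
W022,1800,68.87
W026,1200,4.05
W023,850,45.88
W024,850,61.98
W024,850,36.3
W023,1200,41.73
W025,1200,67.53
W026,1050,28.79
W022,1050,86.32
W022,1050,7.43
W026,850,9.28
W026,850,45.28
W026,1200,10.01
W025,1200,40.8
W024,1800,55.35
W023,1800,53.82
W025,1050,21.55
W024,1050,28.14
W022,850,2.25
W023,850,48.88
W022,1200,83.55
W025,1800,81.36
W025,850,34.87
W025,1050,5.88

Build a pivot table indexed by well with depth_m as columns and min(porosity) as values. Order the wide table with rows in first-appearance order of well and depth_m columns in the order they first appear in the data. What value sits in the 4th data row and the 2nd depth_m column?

With rows in first-appearance order of well, row 4 is well=W024. depth_m columns in first-appearance order: 1800, 1050, 850, 1200; column 2 is 1050.
Long rows with well=W024, depth_m=1050: min(70.91, 57.09, 28.14) = 28.14.

28.14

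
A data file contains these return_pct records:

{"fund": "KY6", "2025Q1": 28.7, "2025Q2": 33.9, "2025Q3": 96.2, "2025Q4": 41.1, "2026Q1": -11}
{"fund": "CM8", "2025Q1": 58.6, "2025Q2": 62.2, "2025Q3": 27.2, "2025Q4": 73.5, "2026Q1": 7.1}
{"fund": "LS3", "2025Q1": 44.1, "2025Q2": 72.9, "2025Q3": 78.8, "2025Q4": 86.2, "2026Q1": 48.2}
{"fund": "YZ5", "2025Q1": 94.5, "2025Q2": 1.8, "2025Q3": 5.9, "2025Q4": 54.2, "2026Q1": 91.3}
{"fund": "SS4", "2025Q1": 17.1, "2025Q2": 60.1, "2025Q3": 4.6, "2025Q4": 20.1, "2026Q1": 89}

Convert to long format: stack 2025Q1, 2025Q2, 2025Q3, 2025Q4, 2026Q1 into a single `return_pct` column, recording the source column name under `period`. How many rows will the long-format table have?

25

5 fund values × 5 melted columns = 25 rows.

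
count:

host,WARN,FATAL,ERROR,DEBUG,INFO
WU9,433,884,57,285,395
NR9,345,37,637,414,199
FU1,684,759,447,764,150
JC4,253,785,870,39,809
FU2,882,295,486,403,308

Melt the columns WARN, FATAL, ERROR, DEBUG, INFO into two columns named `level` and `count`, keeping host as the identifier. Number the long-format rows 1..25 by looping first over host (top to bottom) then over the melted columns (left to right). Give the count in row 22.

25 rows total (5 × 5). Row 22: index ⌊(22-1)/5⌋ = 4 into host → FU2; (22-1) mod 5 = 1 into the melted columns → FATAL.
So row 22 is (FU2, FATAL, 295); count = 295.

295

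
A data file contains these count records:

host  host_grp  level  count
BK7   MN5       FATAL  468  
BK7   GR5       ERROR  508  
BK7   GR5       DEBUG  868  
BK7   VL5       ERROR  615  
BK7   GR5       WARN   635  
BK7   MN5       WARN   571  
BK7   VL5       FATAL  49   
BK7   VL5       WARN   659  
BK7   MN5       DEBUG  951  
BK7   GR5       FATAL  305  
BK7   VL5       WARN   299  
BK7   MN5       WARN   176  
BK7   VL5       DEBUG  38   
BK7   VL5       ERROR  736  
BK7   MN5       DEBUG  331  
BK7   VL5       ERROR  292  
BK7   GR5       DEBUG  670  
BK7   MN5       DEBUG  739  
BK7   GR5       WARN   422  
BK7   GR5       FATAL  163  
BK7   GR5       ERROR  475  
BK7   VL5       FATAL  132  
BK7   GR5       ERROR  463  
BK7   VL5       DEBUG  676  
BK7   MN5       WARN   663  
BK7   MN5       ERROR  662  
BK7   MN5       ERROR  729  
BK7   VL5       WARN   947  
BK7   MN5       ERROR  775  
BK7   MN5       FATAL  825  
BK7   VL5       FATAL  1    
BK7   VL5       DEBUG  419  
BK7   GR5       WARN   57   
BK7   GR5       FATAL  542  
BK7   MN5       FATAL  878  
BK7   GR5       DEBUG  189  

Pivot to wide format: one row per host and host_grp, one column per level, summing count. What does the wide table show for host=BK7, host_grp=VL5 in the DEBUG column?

Rows with host=BK7, host_grp=VL5 and level=DEBUG: count values are 38, 676, 419.
38 + 676 + 419 = 1133.

1133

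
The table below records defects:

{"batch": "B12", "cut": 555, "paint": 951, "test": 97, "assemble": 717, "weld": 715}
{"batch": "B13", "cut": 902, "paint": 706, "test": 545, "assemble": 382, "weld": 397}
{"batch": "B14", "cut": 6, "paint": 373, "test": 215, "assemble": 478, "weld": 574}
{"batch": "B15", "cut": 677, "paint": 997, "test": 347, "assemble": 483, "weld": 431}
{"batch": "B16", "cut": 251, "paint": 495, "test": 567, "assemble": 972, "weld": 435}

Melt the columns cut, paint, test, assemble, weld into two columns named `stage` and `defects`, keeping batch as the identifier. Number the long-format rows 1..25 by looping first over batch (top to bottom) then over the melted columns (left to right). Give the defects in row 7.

706

25 rows total (5 × 5). Row 7: index ⌊(7-1)/5⌋ = 1 into batch → B13; (7-1) mod 5 = 1 into the melted columns → paint.
So row 7 is (B13, paint, 706); defects = 706.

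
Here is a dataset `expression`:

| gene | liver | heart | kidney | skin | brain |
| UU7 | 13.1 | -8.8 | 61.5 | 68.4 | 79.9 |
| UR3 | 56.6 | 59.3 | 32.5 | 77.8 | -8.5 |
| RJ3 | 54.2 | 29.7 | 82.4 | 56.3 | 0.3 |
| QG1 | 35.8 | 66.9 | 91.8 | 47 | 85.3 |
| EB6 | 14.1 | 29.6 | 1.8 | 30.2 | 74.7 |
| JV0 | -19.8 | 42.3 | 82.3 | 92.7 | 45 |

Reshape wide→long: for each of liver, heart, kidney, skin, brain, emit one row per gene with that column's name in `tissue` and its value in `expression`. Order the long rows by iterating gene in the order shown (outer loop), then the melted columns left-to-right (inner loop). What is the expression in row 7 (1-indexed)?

59.3

30 rows total (6 × 5). Row 7: index ⌊(7-1)/5⌋ = 1 into gene → UR3; (7-1) mod 5 = 1 into the melted columns → heart.
So row 7 is (UR3, heart, 59.3); expression = 59.3.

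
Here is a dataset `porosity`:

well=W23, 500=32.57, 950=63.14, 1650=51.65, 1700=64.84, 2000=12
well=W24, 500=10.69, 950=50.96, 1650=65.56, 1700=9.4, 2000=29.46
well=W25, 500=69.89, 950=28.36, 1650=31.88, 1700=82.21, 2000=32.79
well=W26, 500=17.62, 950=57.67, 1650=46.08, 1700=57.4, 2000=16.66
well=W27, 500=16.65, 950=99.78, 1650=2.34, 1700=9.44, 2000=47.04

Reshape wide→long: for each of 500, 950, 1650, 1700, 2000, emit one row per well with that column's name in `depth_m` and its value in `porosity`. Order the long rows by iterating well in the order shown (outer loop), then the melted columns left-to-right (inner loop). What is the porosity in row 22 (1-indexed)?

25 rows total (5 × 5). Row 22: index ⌊(22-1)/5⌋ = 4 into well → W27; (22-1) mod 5 = 1 into the melted columns → 950.
So row 22 is (W27, 950, 99.78); porosity = 99.78.

99.78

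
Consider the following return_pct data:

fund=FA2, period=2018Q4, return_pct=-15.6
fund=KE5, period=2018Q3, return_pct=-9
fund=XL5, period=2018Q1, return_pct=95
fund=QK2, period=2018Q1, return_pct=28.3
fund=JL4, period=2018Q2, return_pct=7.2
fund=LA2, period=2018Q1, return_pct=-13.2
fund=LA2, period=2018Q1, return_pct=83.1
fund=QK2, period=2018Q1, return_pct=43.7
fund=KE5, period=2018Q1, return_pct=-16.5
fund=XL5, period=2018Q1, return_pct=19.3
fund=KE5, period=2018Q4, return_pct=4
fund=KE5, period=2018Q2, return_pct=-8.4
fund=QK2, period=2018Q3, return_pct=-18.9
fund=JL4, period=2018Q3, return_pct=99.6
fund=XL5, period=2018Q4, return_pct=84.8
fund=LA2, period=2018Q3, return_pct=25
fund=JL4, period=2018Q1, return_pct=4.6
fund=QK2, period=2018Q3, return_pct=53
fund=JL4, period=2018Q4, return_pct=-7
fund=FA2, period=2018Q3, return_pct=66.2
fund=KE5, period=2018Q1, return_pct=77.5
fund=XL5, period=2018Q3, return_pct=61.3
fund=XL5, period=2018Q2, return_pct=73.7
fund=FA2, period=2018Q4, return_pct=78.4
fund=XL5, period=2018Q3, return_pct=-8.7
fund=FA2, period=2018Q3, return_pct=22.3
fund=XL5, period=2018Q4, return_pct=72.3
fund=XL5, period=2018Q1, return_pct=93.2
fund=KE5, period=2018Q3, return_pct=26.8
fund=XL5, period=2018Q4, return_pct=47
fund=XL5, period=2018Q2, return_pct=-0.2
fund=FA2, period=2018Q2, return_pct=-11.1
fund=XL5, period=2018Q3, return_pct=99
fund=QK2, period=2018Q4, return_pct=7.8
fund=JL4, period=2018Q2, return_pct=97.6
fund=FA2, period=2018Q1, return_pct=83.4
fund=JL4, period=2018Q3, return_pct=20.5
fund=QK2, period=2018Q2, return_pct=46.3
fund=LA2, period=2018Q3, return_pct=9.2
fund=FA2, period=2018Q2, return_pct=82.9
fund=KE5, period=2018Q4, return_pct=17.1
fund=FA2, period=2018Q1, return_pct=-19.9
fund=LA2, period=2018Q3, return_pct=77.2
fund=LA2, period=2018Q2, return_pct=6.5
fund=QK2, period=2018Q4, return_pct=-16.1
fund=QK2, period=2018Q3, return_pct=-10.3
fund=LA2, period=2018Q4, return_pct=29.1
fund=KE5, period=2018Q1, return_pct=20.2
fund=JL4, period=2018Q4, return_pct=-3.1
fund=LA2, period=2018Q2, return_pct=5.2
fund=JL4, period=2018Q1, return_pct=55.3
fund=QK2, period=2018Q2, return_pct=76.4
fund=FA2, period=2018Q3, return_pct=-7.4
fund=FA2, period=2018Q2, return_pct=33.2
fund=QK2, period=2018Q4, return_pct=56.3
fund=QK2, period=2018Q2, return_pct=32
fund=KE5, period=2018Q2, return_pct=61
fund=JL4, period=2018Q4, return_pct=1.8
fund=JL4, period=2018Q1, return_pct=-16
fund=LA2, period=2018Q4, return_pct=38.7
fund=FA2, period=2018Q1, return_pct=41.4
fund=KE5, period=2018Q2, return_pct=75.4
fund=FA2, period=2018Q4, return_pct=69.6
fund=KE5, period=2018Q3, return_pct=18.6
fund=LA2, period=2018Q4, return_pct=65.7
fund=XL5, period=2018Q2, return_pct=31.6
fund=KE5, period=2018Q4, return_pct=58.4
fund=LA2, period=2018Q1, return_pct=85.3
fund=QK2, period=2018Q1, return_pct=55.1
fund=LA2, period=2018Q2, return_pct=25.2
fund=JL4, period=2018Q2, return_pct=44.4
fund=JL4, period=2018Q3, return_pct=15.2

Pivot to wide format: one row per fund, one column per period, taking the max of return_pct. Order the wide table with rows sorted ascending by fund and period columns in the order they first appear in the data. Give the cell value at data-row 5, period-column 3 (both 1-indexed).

With rows sorted ascending by fund, row 5 is fund=QK2. period columns in first-appearance order: 2018Q4, 2018Q3, 2018Q1, 2018Q2; column 3 is 2018Q1.
Long rows with fund=QK2, period=2018Q1: max(28.3, 43.7, 55.1) = 55.1.

55.1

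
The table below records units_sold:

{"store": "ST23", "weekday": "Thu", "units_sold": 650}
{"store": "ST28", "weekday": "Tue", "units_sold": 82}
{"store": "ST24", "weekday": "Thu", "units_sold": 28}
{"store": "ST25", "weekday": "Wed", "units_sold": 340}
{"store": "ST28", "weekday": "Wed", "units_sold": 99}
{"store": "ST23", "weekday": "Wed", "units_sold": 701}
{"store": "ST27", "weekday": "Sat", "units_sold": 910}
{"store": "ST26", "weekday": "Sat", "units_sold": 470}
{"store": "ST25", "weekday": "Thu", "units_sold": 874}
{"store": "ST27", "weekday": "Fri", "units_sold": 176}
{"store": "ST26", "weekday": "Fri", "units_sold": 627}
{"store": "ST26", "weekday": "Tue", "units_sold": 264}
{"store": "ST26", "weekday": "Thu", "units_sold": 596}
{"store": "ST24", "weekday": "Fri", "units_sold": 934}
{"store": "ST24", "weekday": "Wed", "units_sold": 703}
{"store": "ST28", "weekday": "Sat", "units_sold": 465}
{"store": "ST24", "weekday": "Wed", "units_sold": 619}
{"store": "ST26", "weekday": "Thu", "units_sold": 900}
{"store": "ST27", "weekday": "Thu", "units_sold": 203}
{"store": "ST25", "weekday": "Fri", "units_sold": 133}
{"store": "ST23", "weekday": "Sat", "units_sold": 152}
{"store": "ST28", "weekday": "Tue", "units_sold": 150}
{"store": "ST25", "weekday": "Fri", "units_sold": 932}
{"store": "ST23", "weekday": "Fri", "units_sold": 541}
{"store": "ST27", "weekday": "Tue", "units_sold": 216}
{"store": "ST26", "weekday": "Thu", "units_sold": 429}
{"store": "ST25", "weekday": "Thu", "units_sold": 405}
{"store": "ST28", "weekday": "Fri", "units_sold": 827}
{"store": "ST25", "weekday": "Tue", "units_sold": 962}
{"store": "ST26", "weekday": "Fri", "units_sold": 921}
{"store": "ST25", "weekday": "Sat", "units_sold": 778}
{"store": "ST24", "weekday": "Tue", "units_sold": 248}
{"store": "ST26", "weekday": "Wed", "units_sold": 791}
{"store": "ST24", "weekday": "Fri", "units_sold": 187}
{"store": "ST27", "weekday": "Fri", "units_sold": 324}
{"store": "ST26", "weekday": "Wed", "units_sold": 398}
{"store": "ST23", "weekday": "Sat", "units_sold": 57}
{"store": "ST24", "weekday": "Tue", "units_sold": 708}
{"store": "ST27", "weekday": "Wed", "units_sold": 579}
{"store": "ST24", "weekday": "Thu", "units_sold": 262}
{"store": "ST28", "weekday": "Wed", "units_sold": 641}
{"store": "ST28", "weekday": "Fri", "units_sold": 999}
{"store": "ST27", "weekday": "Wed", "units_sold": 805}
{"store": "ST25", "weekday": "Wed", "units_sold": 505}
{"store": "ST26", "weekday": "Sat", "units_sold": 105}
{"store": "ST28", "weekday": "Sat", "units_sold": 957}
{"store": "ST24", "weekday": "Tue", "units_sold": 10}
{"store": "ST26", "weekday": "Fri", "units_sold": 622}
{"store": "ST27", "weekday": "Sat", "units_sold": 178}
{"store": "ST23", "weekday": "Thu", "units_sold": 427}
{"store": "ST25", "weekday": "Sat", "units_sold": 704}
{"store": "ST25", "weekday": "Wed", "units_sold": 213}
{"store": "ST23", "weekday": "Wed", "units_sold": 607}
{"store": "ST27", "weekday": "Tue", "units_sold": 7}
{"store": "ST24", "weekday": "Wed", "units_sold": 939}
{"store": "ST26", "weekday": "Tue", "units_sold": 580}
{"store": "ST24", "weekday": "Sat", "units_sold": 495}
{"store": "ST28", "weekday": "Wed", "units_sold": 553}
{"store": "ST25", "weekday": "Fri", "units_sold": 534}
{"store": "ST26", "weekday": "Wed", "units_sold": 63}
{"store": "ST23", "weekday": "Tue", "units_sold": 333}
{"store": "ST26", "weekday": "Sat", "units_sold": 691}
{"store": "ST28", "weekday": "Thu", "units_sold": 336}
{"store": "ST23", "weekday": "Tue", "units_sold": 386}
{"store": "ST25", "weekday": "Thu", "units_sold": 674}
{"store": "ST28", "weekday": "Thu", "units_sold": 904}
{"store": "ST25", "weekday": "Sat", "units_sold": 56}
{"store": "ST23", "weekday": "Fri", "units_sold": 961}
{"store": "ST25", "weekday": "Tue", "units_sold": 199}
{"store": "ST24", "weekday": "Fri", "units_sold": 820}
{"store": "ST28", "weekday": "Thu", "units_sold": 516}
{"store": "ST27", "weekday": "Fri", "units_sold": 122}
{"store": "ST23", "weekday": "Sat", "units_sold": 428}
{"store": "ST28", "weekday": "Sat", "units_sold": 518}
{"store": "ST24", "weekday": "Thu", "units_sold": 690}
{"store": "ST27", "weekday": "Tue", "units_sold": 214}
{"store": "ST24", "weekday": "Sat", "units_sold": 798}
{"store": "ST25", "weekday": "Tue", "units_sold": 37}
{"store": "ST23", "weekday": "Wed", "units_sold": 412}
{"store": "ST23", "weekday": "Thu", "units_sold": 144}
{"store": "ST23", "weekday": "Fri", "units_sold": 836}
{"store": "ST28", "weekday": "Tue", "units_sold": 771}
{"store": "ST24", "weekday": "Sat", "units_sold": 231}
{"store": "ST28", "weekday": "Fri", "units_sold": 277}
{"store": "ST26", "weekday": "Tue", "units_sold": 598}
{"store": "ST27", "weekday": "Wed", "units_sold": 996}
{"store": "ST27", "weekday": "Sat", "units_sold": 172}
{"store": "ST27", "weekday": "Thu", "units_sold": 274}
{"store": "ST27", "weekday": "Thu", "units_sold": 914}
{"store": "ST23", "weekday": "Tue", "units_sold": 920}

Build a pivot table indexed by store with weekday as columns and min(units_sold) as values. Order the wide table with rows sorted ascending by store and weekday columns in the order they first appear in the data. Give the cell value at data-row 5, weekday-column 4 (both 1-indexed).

With rows sorted ascending by store, row 5 is store=ST27. weekday columns in first-appearance order: Thu, Tue, Wed, Sat, Fri; column 4 is Sat.
Long rows with store=ST27, weekday=Sat: min(910, 178, 172) = 172.

172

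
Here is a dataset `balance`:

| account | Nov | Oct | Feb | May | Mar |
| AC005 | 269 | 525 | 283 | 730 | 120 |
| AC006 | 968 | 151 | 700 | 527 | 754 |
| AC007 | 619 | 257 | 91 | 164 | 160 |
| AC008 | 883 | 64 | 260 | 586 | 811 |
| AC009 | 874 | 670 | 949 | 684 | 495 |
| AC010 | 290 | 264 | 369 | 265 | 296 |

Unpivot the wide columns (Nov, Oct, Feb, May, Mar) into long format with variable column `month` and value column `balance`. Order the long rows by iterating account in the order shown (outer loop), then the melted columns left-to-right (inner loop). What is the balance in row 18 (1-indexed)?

30 rows total (6 × 5). Row 18: index ⌊(18-1)/5⌋ = 3 into account → AC008; (18-1) mod 5 = 2 into the melted columns → Feb.
So row 18 is (AC008, Feb, 260); balance = 260.

260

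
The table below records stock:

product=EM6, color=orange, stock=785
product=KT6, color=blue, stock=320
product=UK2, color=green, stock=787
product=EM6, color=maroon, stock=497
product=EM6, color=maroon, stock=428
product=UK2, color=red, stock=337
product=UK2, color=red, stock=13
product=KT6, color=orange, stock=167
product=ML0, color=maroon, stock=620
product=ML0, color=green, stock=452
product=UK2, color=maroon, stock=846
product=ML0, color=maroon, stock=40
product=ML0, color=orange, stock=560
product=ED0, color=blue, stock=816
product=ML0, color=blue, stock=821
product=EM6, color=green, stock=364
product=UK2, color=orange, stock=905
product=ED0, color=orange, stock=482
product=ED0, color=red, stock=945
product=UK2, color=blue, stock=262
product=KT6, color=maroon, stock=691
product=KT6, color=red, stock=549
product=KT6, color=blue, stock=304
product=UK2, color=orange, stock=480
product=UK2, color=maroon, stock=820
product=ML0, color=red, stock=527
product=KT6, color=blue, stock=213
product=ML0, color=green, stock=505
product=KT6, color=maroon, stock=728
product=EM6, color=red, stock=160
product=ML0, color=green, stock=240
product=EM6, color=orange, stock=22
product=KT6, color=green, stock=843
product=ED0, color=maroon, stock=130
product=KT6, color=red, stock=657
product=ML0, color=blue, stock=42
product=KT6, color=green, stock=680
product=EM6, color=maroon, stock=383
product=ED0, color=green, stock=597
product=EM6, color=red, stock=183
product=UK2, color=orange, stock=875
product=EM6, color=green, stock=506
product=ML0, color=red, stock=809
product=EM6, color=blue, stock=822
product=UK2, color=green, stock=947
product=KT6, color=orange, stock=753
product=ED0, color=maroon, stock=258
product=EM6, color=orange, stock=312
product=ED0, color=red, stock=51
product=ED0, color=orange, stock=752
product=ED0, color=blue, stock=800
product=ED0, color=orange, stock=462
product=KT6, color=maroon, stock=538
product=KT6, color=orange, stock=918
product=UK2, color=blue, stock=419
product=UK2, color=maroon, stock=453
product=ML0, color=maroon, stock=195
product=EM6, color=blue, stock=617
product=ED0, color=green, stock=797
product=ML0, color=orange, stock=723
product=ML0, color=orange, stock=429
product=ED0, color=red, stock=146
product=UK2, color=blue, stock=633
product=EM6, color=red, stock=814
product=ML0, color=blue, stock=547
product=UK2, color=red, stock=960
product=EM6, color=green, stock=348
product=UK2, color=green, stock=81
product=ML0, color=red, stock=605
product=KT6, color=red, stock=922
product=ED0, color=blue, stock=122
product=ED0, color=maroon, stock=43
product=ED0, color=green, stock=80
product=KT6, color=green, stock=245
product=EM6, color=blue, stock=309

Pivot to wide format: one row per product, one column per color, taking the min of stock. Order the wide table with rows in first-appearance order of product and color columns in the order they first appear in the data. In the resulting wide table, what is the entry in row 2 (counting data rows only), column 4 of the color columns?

538

With rows in first-appearance order of product, row 2 is product=KT6. color columns in first-appearance order: orange, blue, green, maroon, red; column 4 is maroon.
Long rows with product=KT6, color=maroon: min(691, 728, 538) = 538.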